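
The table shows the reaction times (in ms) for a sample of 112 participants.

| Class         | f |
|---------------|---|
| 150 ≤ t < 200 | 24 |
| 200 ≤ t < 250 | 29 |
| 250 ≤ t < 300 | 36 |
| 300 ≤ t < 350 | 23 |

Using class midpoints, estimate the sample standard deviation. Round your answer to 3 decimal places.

Midpoints: 175, 225, 275, 325
n = 112, Σfm = 28100, mean = 250.8929
Σfm² = 7355000
Σf(m − x̄)² = Σfm² − (Σfm)²/n = 7355000 − 28100²/112 = 304910.7143
Sample variance = 304910.7143 / 111 = 2746.9434
Standard deviation = √2746.9434 = 52.4113

52.411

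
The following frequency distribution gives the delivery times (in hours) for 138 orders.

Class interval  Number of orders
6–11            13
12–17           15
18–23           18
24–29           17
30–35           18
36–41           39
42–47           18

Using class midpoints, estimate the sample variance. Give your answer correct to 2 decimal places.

Midpoints: 8.5, 14.5, 20.5, 26.5, 32.5, 38.5, 44.5
n = 138, Σfm = 4035, mean = 29.2391
Σfm² = 136060.5
Σf(m − x̄)² = Σfm² − (Σfm)²/n = 136060.5 − 4035²/138 = 18080.6087
Sample variance = 18080.6087 / 137 = 131.9752

131.98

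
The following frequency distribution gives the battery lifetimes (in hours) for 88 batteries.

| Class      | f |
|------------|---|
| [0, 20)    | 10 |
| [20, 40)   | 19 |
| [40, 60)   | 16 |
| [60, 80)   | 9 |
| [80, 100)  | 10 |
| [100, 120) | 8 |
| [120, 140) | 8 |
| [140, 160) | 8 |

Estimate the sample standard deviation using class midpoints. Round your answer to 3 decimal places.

Midpoints: 10, 30, 50, 70, 90, 110, 130, 150
n = 88, Σfm = 6120, mean = 69.5455
Σfm² = 595200
Σf(m − x̄)² = Σfm² − (Σfm)²/n = 595200 − 6120²/88 = 169581.8182
Sample variance = 169581.8182 / 87 = 1949.2163
Standard deviation = √1949.2163 = 44.1499

44.150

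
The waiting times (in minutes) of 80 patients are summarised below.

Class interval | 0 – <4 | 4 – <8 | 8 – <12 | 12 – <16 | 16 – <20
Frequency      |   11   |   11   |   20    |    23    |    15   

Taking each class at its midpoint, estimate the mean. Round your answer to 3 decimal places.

11.000

Midpoints: 2, 6, 10, 14, 18
Σfm = 11×2 + 11×6 + 20×10 + 23×14 + 15×18 = 880
n = Σf = 80
Mean = 880 / 80 = 11.0000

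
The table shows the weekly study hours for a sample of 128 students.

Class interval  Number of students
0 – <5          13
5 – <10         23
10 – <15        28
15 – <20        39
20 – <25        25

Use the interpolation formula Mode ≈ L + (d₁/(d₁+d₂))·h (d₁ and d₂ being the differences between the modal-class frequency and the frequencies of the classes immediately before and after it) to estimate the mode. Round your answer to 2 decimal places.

Modal class: 15 – <20 (highest frequency 39).
d₁ = 39 − 28 = 11, d₂ = 39 − 25 = 14
Mode ≈ 15 + (11/(11+14)) × 5 = 15 + 2.2000 = 17.2000

17.20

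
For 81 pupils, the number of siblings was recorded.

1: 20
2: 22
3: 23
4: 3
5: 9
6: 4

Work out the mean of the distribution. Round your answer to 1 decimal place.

2.6

Values: 1, 2, 3, 4, 5, 6
Σfx = 20×1 + 22×2 + 23×3 + 3×4 + 9×5 + 4×6 = 214
n = Σf = 81
Mean = 214 / 81 = 2.6420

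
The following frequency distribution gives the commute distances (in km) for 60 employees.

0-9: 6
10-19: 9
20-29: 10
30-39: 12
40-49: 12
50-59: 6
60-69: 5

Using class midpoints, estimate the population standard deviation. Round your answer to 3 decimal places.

17.329

Midpoints: 4.5, 14.5, 24.5, 34.5, 44.5, 54.5, 64.5
n = 60, Σfm = 2000, mean = 33.3333
Σfm² = 84685
Σf(m − x̄)² = Σfm² − (Σfm)²/n = 84685 − 2000²/60 = 18018.3333
Population variance = 18018.3333 / 60 = 300.3056
Standard deviation = √300.3056 = 17.3293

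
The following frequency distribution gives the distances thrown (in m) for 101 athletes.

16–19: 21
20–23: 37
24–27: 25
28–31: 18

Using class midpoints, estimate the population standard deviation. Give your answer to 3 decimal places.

Midpoints: 17.5, 21.5, 25.5, 29.5
n = 101, Σfm = 2331.5, mean = 23.0842
Σfm² = 55455.25
Σf(m − x̄)² = Σfm² − (Σfm)²/n = 55455.25 − 2331.5²/101 = 1634.5347
Population variance = 1634.5347 / 101 = 16.1835
Standard deviation = √16.1835 = 4.0229

4.023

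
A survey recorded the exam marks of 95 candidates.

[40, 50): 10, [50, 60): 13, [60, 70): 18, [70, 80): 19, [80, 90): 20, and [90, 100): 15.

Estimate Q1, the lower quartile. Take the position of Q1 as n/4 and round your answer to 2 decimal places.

60.42

Cumulative frequencies: 10, 23, 41, 60, 80, 95
n = 95; position = n/4 = 23.75.
This falls in the class [60, 70): L = 60, F = 23, f = 18, h = 10.
Lower quartile ≈ 60 + ((23.75 − 23) / 18) × 10 = 60.4167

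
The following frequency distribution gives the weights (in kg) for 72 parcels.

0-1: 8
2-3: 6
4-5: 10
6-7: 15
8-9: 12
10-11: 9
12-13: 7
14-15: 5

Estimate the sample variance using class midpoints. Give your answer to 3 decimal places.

Midpoints: 0.5, 2.5, 4.5, 6.5, 8.5, 10.5, 12.5, 14.5
n = 72, Σfm = 518, mean = 7.1944
Σfm² = 4880
Σf(m − x̄)² = Σfm² − (Σfm)²/n = 4880 − 518²/72 = 1153.2778
Sample variance = 1153.2778 / 71 = 16.2433

16.243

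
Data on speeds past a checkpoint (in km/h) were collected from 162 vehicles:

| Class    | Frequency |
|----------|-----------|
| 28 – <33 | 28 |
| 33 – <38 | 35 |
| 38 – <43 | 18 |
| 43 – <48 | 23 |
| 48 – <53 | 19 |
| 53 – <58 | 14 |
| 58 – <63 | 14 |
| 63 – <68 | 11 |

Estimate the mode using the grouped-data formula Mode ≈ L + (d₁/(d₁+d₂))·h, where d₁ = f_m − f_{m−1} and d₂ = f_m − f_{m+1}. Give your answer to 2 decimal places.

34.46

Modal class: 33 – <38 (highest frequency 35).
d₁ = 35 − 28 = 7, d₂ = 35 − 18 = 17
Mode ≈ 33 + (7/(7+17)) × 5 = 33 + 1.4583 = 34.4583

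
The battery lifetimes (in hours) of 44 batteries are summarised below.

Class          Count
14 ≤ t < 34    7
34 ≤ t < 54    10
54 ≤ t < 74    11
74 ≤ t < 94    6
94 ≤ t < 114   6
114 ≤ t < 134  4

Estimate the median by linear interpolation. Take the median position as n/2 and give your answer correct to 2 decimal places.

63.09

Cumulative frequencies: 7, 17, 28, 34, 40, 44
n = 44; position = n/2 = 22.
This falls in the class 54 ≤ t < 74: L = 54, F = 17, f = 11, h = 20.
Median ≈ 54 + ((22 − 17) / 11) × 20 = 63.0909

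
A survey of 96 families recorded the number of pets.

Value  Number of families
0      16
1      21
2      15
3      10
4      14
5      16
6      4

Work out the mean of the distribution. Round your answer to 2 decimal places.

Values: 0, 1, 2, 3, 4, 5, 6
Σfx = 16×0 + 21×1 + 15×2 + 10×3 + 14×4 + 16×5 + 4×6 = 241
n = Σf = 96
Mean = 241 / 96 = 2.5104

2.51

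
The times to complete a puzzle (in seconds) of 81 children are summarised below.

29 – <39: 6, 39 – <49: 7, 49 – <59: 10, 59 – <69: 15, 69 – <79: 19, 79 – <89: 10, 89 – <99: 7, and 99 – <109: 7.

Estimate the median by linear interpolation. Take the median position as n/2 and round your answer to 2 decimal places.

Cumulative frequencies: 6, 13, 23, 38, 57, 67, 74, 81
n = 81; position = n/2 = 40.5.
This falls in the class 69 – <79: L = 69, F = 38, f = 19, h = 10.
Median ≈ 69 + ((40.5 − 38) / 19) × 10 = 70.3158

70.32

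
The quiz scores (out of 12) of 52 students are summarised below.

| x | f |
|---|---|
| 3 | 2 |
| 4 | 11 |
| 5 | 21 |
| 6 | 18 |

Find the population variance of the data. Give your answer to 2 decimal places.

Values: 3, 4, 5, 6
n = 52, Σfx = 263, mean = 5.0577
Σfx² = 1367
Σf(x − x̄)² = Σfx² − (Σfx)²/n = 1367 − 263²/52 = 36.8269
Population variance = 36.8269 / 52 = 0.7082

0.71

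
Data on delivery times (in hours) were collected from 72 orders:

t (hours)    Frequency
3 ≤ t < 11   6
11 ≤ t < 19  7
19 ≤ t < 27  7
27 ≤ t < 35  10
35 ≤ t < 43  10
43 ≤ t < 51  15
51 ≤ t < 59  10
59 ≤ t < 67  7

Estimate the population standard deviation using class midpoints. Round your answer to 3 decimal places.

16.671

Midpoints: 7, 15, 23, 31, 39, 47, 55, 63
n = 72, Σfm = 2704, mean = 37.5556
Σfm² = 121560
Σf(m − x̄)² = Σfm² − (Σfm)²/n = 121560 − 2704²/72 = 20009.7778
Population variance = 20009.7778 / 72 = 277.9136
Standard deviation = √277.9136 = 16.6707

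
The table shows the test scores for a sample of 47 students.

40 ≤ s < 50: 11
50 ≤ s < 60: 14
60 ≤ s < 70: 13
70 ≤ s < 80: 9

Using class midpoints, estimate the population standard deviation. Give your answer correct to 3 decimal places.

Midpoints: 45, 55, 65, 75
n = 47, Σfm = 2785, mean = 59.2553
Σfm² = 170175
Σf(m − x̄)² = Σfm² − (Σfm)²/n = 170175 − 2785²/47 = 5148.9362
Population variance = 5148.9362 / 47 = 109.5518
Standard deviation = √109.5518 = 10.4667

10.467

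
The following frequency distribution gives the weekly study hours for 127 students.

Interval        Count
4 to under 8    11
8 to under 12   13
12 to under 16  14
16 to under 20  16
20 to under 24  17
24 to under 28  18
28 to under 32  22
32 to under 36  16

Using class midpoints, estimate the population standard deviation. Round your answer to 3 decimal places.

Midpoints: 6, 10, 14, 18, 22, 26, 30, 34
n = 127, Σfm = 2726, mean = 21.4646
Σfm² = 68316
Σf(m − x̄)² = Σfm² − (Σfm)²/n = 68316 − 2726²/127 = 9803.5906
Population variance = 9803.5906 / 127 = 77.1936
Standard deviation = √77.1936 = 8.7860

8.786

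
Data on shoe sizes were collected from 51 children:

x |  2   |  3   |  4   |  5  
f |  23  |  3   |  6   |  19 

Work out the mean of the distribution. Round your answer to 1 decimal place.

Values: 2, 3, 4, 5
Σfx = 23×2 + 3×3 + 6×4 + 19×5 = 174
n = Σf = 51
Mean = 174 / 51 = 3.4118

3.4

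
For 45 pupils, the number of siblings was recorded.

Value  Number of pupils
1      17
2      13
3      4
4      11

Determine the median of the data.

2

Cumulative frequencies: 17, 30, 34, 45
n = 45, so the median is the value in position (n+1)/2 = 23.
Position 23 falls at value 2.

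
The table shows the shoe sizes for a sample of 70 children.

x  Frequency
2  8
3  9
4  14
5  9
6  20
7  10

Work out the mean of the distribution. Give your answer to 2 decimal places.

Values: 2, 3, 4, 5, 6, 7
Σfx = 8×2 + 9×3 + 14×4 + 9×5 + 20×6 + 10×7 = 334
n = Σf = 70
Mean = 334 / 70 = 4.7714

4.77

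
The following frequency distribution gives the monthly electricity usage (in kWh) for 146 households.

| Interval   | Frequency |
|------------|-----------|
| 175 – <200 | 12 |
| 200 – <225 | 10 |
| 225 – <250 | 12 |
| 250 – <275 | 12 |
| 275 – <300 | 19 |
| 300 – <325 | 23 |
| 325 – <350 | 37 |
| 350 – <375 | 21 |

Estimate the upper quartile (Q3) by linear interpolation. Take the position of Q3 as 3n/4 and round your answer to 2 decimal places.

Cumulative frequencies: 12, 22, 34, 46, 65, 88, 125, 146
n = 146; position = 3n/4 = 109.5.
This falls in the class 325 – <350: L = 325, F = 88, f = 37, h = 25.
Upper quartile ≈ 325 + ((109.5 − 88) / 37) × 25 = 339.5270

339.53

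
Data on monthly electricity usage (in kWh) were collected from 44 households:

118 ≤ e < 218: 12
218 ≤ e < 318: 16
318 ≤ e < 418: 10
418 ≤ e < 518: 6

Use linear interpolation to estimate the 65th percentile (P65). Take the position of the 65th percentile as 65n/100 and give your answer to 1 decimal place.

324.0

Cumulative frequencies: 12, 28, 38, 44
n = 44; position = 65n/100 = 28.6.
This falls in the class 318 ≤ e < 418: L = 318, F = 28, f = 10, h = 100.
65th percentile ≈ 318 + ((28.6 − 28) / 10) × 100 = 324.0000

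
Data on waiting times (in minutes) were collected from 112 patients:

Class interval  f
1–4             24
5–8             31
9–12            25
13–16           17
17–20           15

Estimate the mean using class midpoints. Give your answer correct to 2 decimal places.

9.36

Midpoints: 2.5, 6.5, 10.5, 14.5, 18.5
Σfm = 24×2.5 + 31×6.5 + 25×10.5 + 17×14.5 + 15×18.5 = 1048
n = Σf = 112
Mean = 1048 / 112 = 9.3571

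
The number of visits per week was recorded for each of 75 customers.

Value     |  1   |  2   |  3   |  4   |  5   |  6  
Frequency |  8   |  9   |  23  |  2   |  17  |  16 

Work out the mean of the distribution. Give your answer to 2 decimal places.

3.79

Values: 1, 2, 3, 4, 5, 6
Σfx = 8×1 + 9×2 + 23×3 + 2×4 + 17×5 + 16×6 = 284
n = Σf = 75
Mean = 284 / 75 = 3.7867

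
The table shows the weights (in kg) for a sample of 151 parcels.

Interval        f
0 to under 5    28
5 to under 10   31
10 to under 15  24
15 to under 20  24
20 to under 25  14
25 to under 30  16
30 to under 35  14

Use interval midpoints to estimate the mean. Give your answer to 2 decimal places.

14.78

Midpoints: 2.5, 7.5, 12.5, 17.5, 22.5, 27.5, 32.5
Σfm = 28×2.5 + 31×7.5 + 24×12.5 + 24×17.5 + 14×22.5 + 16×27.5 + 14×32.5 = 2232.5
n = Σf = 151
Mean = 2232.5 / 151 = 14.7848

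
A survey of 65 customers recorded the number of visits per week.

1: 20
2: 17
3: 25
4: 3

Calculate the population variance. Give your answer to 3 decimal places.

Values: 1, 2, 3, 4
n = 65, Σfx = 141, mean = 2.1692
Σfx² = 361
Σf(x − x̄)² = Σfx² − (Σfx)²/n = 361 − 141²/65 = 55.1385
Population variance = 55.1385 / 65 = 0.8483

0.848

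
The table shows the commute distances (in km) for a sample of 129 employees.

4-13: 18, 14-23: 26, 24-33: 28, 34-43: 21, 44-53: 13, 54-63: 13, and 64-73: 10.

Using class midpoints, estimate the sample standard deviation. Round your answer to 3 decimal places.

18.033

Midpoints: 8.5, 18.5, 28.5, 38.5, 48.5, 58.5, 68.5
n = 129, Σfm = 4316.5, mean = 33.4612
Σfm² = 186060.25
Σf(m − x̄)² = Σfm² − (Σfm)²/n = 186060.25 − 4316.5²/129 = 41624.8062
Sample variance = 41624.8062 / 128 = 325.1938
Standard deviation = √325.1938 = 18.0331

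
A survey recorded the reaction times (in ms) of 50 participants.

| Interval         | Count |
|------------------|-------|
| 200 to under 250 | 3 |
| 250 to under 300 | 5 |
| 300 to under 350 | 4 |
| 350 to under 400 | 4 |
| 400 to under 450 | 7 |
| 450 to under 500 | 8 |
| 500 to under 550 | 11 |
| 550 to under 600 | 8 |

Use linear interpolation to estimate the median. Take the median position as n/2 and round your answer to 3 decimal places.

462.500

Cumulative frequencies: 3, 8, 12, 16, 23, 31, 42, 50
n = 50; position = n/2 = 25.
This falls in the class 450 to under 500: L = 450, F = 23, f = 8, h = 50.
Median ≈ 450 + ((25 − 23) / 8) × 50 = 462.5000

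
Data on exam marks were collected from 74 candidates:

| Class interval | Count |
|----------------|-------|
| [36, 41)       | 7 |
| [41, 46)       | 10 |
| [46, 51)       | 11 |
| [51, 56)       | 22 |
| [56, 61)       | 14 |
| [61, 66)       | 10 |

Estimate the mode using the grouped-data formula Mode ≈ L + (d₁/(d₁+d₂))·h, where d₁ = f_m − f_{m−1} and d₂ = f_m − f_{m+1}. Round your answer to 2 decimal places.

53.89

Modal class: [51, 56) (highest frequency 22).
d₁ = 22 − 11 = 11, d₂ = 22 − 14 = 8
Mode ≈ 51 + (11/(11+8)) × 5 = 51 + 2.8947 = 53.8947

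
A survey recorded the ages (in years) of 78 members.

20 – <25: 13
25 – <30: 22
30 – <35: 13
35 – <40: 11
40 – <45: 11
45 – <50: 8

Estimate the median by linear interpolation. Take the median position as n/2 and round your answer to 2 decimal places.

Cumulative frequencies: 13, 35, 48, 59, 70, 78
n = 78; position = n/2 = 39.
This falls in the class 30 – <35: L = 30, F = 35, f = 13, h = 5.
Median ≈ 30 + ((39 − 35) / 13) × 5 = 31.5385

31.54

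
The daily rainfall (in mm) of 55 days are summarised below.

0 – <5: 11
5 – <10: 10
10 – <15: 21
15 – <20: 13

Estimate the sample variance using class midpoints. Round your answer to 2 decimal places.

Midpoints: 2.5, 7.5, 12.5, 17.5
n = 55, Σfm = 592.5, mean = 10.7727
Σfm² = 7893.75
Σf(m − x̄)² = Σfm² − (Σfm)²/n = 7893.75 − 592.5²/55 = 1510.9091
Sample variance = 1510.9091 / 54 = 27.9798

27.98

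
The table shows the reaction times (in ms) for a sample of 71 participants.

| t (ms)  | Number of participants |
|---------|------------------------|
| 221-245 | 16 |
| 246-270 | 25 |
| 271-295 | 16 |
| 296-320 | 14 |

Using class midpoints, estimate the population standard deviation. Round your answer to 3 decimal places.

Midpoints: 233, 258, 283, 308
n = 71, Σfm = 19018, mean = 267.8592
Σfm² = 5142244
Σf(m − x̄)² = Σfm² − (Σfm)²/n = 5142244 − 19018²/71 = 48098.5915
Population variance = 48098.5915 / 71 = 677.4450
Standard deviation = √677.4450 = 26.0278

26.028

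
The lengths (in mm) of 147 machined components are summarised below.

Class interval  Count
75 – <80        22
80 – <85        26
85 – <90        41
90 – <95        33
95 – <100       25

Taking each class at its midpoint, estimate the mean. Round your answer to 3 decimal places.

87.942

Midpoints: 77.5, 82.5, 87.5, 92.5, 97.5
Σfm = 22×77.5 + 26×82.5 + 41×87.5 + 33×92.5 + 25×97.5 = 12927.5
n = Σf = 147
Mean = 12927.5 / 147 = 87.9422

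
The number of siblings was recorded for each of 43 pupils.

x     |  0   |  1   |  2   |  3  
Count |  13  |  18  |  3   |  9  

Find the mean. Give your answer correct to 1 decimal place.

1.2

Values: 0, 1, 2, 3
Σfx = 13×0 + 18×1 + 3×2 + 9×3 = 51
n = Σf = 43
Mean = 51 / 43 = 1.1860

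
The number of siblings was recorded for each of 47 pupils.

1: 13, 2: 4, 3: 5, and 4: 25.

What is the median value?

4

Cumulative frequencies: 13, 17, 22, 47
n = 47, so the median is the value in position (n+1)/2 = 24.
Position 24 falls at value 4.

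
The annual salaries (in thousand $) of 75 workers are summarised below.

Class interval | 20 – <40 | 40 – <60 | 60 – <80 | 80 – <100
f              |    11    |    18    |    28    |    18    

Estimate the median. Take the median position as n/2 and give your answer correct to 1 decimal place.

Cumulative frequencies: 11, 29, 57, 75
n = 75; position = n/2 = 37.5.
This falls in the class 60 – <80: L = 60, F = 29, f = 28, h = 20.
Median ≈ 60 + ((37.5 − 29) / 28) × 20 = 66.0714

66.1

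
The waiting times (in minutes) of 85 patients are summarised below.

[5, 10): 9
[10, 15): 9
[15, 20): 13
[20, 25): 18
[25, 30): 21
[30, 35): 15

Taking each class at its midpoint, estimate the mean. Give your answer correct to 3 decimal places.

Midpoints: 7.5, 12.5, 17.5, 22.5, 27.5, 32.5
Σfm = 9×7.5 + 9×12.5 + 13×17.5 + 18×22.5 + 21×27.5 + 15×32.5 = 1877.5
n = Σf = 85
Mean = 1877.5 / 85 = 22.0882

22.088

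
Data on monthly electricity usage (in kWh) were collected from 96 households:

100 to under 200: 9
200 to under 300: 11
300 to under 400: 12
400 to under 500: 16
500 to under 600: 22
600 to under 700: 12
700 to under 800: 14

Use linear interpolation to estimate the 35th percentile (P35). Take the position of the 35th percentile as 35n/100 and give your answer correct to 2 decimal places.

410.00

Cumulative frequencies: 9, 20, 32, 48, 70, 82, 96
n = 96; position = 35n/100 = 33.6.
This falls in the class 400 to under 500: L = 400, F = 32, f = 16, h = 100.
35th percentile ≈ 400 + ((33.6 − 32) / 16) × 100 = 410.0000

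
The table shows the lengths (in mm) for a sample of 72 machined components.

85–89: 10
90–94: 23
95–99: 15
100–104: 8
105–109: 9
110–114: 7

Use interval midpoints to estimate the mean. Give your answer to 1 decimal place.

97.3

Midpoints: 87, 92, 97, 102, 107, 112
Σfm = 10×87 + 23×92 + 15×97 + 8×102 + 9×107 + 7×112 = 7004
n = Σf = 72
Mean = 7004 / 72 = 97.2778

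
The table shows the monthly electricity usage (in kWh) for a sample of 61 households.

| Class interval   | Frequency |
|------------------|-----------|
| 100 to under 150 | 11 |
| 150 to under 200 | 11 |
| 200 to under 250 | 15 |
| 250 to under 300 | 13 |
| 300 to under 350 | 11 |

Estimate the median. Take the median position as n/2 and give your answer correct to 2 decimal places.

228.33

Cumulative frequencies: 11, 22, 37, 50, 61
n = 61; position = n/2 = 30.5.
This falls in the class 200 to under 250: L = 200, F = 22, f = 15, h = 50.
Median ≈ 200 + ((30.5 − 22) / 15) × 50 = 228.3333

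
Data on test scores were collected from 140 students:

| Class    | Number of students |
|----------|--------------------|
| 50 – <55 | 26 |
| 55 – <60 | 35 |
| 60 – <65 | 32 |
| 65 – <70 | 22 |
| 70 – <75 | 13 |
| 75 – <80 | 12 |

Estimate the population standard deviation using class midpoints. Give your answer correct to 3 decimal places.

Midpoints: 52.5, 57.5, 62.5, 67.5, 72.5, 77.5
n = 140, Σfm = 8735, mean = 62.3929
Σfm² = 553025
Σf(m − x̄)² = Σfm² − (Σfm)²/n = 553025 − 8735²/140 = 8023.3929
Population variance = 8023.3929 / 140 = 57.3099
Standard deviation = √57.3099 = 7.5703

7.570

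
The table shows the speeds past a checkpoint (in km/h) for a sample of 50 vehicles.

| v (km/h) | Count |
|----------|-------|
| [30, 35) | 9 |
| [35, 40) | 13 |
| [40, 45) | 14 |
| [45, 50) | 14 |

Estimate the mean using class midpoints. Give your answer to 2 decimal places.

Midpoints: 32.5, 37.5, 42.5, 47.5
Σfm = 9×32.5 + 13×37.5 + 14×42.5 + 14×47.5 = 2040
n = Σf = 50
Mean = 2040 / 50 = 40.8000

40.80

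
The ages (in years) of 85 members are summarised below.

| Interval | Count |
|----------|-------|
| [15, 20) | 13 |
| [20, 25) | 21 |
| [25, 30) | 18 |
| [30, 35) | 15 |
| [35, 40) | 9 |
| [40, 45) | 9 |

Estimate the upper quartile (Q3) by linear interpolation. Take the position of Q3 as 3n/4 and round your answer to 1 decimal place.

Cumulative frequencies: 13, 34, 52, 67, 76, 85
n = 85; position = 3n/4 = 63.75.
This falls in the class [30, 35): L = 30, F = 52, f = 15, h = 5.
Upper quartile ≈ 30 + ((63.75 − 52) / 15) × 5 = 33.9167

33.9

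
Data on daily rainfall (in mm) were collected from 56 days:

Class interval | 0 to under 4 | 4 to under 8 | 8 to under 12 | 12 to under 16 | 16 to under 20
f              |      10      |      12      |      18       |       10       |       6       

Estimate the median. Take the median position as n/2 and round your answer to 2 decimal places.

9.33

Cumulative frequencies: 10, 22, 40, 50, 56
n = 56; position = n/2 = 28.
This falls in the class 8 to under 12: L = 8, F = 22, f = 18, h = 4.
Median ≈ 8 + ((28 − 22) / 18) × 4 = 9.3333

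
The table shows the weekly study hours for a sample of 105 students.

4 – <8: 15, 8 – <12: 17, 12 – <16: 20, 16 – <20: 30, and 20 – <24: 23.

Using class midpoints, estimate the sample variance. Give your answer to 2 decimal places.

29.38

Midpoints: 6, 10, 14, 18, 22
n = 105, Σfm = 1586, mean = 15.1048
Σfm² = 27012
Σf(m − x̄)² = Σfm² − (Σfm)²/n = 27012 − 1586²/105 = 3055.8476
Sample variance = 3055.8476 / 104 = 29.3832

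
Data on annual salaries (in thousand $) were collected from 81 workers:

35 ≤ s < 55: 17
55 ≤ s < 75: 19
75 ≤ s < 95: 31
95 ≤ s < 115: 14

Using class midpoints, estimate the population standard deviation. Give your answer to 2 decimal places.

20.15

Midpoints: 45, 65, 85, 105
n = 81, Σfm = 6105, mean = 75.3704
Σfm² = 493025
Σf(m − x̄)² = Σfm² − (Σfm)²/n = 493025 − 6105²/81 = 32888.8889
Population variance = 32888.8889 / 81 = 406.0357
Standard deviation = √406.0357 = 20.1503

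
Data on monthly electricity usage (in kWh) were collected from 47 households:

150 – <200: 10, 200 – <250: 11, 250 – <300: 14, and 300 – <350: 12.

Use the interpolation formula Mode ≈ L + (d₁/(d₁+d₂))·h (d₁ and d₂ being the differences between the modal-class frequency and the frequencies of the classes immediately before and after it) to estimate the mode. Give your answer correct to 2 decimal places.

Modal class: 250 – <300 (highest frequency 14).
d₁ = 14 − 11 = 3, d₂ = 14 − 12 = 2
Mode ≈ 250 + (3/(3+2)) × 50 = 250 + 30.0000 = 280.0000

280.00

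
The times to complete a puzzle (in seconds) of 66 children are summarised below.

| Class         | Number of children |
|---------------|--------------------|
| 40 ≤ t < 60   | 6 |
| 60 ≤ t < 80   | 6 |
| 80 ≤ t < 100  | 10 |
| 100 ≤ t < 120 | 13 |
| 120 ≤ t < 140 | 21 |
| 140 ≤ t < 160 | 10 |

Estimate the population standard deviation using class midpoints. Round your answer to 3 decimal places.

30.049

Midpoints: 50, 70, 90, 110, 130, 150
n = 66, Σfm = 7280, mean = 110.3030
Σfm² = 862600
Σf(m − x̄)² = Σfm² − (Σfm)²/n = 862600 − 7280²/66 = 59593.9394
Population variance = 59593.9394 / 66 = 902.9385
Standard deviation = √902.9385 = 30.0489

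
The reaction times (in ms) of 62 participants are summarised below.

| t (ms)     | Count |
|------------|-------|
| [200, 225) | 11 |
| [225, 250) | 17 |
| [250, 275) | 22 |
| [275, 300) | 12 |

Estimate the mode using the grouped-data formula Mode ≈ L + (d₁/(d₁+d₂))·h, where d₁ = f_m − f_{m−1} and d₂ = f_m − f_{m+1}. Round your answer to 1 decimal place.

Modal class: [250, 275) (highest frequency 22).
d₁ = 22 − 17 = 5, d₂ = 22 − 12 = 10
Mode ≈ 250 + (5/(5+10)) × 25 = 250 + 8.3333 = 258.3333

258.3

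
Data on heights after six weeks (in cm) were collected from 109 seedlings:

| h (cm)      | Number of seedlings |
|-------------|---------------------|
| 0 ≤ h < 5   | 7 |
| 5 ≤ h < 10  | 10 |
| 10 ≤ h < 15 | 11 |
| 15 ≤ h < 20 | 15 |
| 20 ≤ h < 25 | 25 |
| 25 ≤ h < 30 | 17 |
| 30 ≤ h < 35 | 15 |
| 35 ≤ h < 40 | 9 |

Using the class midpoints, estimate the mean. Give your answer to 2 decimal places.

21.54

Midpoints: 2.5, 7.5, 12.5, 17.5, 22.5, 27.5, 32.5, 37.5
Σfm = 7×2.5 + 10×7.5 + 11×12.5 + 15×17.5 + 25×22.5 + 17×27.5 + 15×32.5 + 9×37.5 = 2347.5
n = Σf = 109
Mean = 2347.5 / 109 = 21.5367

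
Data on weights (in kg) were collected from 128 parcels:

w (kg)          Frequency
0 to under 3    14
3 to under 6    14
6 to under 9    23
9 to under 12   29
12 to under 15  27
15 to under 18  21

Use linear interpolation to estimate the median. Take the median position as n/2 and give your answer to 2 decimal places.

Cumulative frequencies: 14, 28, 51, 80, 107, 128
n = 128; position = n/2 = 64.
This falls in the class 9 to under 12: L = 9, F = 51, f = 29, h = 3.
Median ≈ 9 + ((64 − 51) / 29) × 3 = 10.3448

10.34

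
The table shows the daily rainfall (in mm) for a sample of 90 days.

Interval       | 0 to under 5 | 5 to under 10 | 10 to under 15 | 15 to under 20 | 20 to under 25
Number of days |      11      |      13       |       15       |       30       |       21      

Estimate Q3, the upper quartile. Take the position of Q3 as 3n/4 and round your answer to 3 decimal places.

19.750

Cumulative frequencies: 11, 24, 39, 69, 90
n = 90; position = 3n/4 = 67.5.
This falls in the class 15 to under 20: L = 15, F = 39, f = 30, h = 5.
Upper quartile ≈ 15 + ((67.5 − 39) / 30) × 5 = 19.7500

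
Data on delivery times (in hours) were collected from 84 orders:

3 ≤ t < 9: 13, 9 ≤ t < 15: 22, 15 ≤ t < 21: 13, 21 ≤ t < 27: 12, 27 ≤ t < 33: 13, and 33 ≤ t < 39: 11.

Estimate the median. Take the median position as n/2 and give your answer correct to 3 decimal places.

18.231

Cumulative frequencies: 13, 35, 48, 60, 73, 84
n = 84; position = n/2 = 42.
This falls in the class 15 ≤ t < 21: L = 15, F = 35, f = 13, h = 6.
Median ≈ 15 + ((42 − 35) / 13) × 6 = 18.2308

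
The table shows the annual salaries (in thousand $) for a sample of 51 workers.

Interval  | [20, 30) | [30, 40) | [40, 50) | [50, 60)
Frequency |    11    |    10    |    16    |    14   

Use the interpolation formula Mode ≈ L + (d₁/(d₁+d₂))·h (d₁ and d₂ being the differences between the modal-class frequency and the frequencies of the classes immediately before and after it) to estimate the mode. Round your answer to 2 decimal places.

47.50

Modal class: [40, 50) (highest frequency 16).
d₁ = 16 − 10 = 6, d₂ = 16 − 14 = 2
Mode ≈ 40 + (6/(6+2)) × 10 = 40 + 7.5000 = 47.5000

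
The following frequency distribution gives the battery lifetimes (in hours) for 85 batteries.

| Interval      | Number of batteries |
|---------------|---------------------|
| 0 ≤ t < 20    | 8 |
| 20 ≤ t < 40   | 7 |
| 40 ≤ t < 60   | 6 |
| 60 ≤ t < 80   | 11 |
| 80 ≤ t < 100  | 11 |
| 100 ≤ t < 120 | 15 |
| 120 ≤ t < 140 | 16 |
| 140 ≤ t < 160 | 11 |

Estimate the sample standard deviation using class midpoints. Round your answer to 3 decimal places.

43.851

Midpoints: 10, 30, 50, 70, 90, 110, 130, 150
n = 85, Σfm = 7730, mean = 90.9412
Σfm² = 864500
Σf(m − x̄)² = Σfm² − (Σfm)²/n = 864500 − 7730²/85 = 161524.7059
Sample variance = 161524.7059 / 84 = 1922.9132
Standard deviation = √1922.9132 = 43.8510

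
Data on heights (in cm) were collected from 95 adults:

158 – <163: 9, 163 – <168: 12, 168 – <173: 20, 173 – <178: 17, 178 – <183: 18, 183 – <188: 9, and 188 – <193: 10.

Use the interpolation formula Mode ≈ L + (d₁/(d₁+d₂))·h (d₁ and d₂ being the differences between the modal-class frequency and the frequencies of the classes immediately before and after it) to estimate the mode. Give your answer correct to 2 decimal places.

Modal class: 168 – <173 (highest frequency 20).
d₁ = 20 − 12 = 8, d₂ = 20 − 17 = 3
Mode ≈ 168 + (8/(8+3)) × 5 = 168 + 3.6364 = 171.6364

171.64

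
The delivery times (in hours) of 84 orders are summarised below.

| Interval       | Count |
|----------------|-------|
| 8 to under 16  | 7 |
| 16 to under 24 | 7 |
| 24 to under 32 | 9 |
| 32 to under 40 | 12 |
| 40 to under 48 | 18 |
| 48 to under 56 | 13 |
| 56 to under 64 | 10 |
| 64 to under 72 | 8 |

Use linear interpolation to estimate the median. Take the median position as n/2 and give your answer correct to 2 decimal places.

43.11

Cumulative frequencies: 7, 14, 23, 35, 53, 66, 76, 84
n = 84; position = n/2 = 42.
This falls in the class 40 to under 48: L = 40, F = 35, f = 18, h = 8.
Median ≈ 40 + ((42 − 35) / 18) × 8 = 43.1111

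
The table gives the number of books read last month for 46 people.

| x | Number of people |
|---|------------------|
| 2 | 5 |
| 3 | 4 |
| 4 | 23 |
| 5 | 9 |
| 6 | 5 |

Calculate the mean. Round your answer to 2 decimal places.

4.11

Values: 2, 3, 4, 5, 6
Σfx = 5×2 + 4×3 + 23×4 + 9×5 + 5×6 = 189
n = Σf = 46
Mean = 189 / 46 = 4.1087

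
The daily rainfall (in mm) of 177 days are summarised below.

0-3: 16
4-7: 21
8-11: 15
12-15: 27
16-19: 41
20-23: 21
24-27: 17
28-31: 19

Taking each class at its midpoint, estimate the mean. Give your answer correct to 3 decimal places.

15.873

Midpoints: 1.5, 5.5, 9.5, 13.5, 17.5, 21.5, 25.5, 29.5
Σfm = 16×1.5 + 21×5.5 + 15×9.5 + 27×13.5 + 41×17.5 + 21×21.5 + 17×25.5 + 19×29.5 = 2809.5
n = Σf = 177
Mean = 2809.5 / 177 = 15.8729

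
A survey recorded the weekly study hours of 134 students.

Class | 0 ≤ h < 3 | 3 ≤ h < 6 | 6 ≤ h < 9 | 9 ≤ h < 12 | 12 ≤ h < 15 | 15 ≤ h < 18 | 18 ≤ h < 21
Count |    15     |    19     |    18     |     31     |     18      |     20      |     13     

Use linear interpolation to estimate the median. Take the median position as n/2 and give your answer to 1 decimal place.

Cumulative frequencies: 15, 34, 52, 83, 101, 121, 134
n = 134; position = n/2 = 67.
This falls in the class 9 ≤ h < 12: L = 9, F = 52, f = 31, h = 3.
Median ≈ 9 + ((67 − 52) / 31) × 3 = 10.4516

10.5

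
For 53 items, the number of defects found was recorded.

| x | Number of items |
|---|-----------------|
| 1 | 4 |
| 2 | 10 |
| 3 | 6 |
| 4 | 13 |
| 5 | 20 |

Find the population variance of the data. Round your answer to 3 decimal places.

Values: 1, 2, 3, 4, 5
n = 53, Σfx = 194, mean = 3.6604
Σfx² = 806
Σf(x − x̄)² = Σfx² − (Σfx)²/n = 806 − 194²/53 = 95.8868
Population variance = 95.8868 / 53 = 1.8092

1.809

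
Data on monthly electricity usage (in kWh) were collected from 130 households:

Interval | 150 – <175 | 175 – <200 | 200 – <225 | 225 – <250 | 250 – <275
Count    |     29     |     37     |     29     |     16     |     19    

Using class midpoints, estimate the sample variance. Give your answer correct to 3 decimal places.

1124.366

Midpoints: 162.5, 187.5, 212.5, 237.5, 262.5
n = 130, Σfm = 26600, mean = 204.6154
Σfm² = 5587812.5
Σf(m − x̄)² = Σfm² − (Σfm)²/n = 5587812.5 − 26600²/130 = 145043.2692
Sample variance = 145043.2692 / 129 = 1124.3664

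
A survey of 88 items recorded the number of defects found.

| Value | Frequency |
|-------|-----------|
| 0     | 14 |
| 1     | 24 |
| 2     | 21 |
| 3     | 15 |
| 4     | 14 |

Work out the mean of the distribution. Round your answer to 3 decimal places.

Values: 0, 1, 2, 3, 4
Σfx = 14×0 + 24×1 + 21×2 + 15×3 + 14×4 = 167
n = Σf = 88
Mean = 167 / 88 = 1.8977

1.898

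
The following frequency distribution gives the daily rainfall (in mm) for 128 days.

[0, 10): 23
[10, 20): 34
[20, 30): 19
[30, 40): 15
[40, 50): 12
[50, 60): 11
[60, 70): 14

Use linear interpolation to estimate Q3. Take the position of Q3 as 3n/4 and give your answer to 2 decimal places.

Cumulative frequencies: 23, 57, 76, 91, 103, 114, 128
n = 128; position = 3n/4 = 96.
This falls in the class [40, 50): L = 40, F = 91, f = 12, h = 10.
Upper quartile ≈ 40 + ((96 − 91) / 12) × 10 = 44.1667

44.17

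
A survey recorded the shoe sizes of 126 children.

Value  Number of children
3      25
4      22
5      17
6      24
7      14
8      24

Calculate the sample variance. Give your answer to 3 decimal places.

Values: 3, 4, 5, 6, 7, 8
n = 126, Σfx = 682, mean = 5.4127
Σfx² = 4088
Σf(x − x̄)² = Σfx² − (Σfx)²/n = 4088 − 682²/126 = 396.5397
Sample variance = 396.5397 / 125 = 3.1723

3.172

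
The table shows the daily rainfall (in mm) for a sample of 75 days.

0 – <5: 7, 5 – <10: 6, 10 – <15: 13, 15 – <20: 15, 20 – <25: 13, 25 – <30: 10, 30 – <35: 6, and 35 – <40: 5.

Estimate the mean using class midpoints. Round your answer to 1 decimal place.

19.2

Midpoints: 2.5, 7.5, 12.5, 17.5, 22.5, 27.5, 32.5, 37.5
Σfm = 7×2.5 + 6×7.5 + 13×12.5 + 15×17.5 + 13×22.5 + 10×27.5 + 6×32.5 + 5×37.5 = 1437.5
n = Σf = 75
Mean = 1437.5 / 75 = 19.1667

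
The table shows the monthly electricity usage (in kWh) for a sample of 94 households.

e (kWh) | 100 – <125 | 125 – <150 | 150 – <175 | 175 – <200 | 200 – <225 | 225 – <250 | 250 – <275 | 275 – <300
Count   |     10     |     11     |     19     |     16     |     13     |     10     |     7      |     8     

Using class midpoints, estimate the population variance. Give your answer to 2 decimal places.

2623.71

Midpoints: 112.5, 137.5, 162.5, 187.5, 212.5, 237.5, 262.5, 287.5
n = 94, Σfm = 18000, mean = 191.4894
Σfm² = 3693437.5
Σf(m − x̄)² = Σfm² − (Σfm)²/n = 3693437.5 − 18000²/94 = 246628.9894
Population variance = 246628.9894 / 94 = 2623.7127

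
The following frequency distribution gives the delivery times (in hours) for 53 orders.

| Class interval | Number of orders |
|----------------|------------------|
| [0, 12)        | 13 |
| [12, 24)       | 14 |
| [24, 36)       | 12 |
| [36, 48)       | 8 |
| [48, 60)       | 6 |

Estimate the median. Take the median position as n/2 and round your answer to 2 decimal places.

23.57

Cumulative frequencies: 13, 27, 39, 47, 53
n = 53; position = n/2 = 26.5.
This falls in the class [12, 24): L = 12, F = 13, f = 14, h = 12.
Median ≈ 12 + ((26.5 − 13) / 14) × 12 = 23.5714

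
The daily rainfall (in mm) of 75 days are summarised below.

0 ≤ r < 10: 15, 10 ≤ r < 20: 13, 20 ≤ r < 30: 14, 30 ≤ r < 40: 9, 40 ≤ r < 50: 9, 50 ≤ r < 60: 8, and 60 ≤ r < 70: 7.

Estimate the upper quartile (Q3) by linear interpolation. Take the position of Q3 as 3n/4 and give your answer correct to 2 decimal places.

45.83

Cumulative frequencies: 15, 28, 42, 51, 60, 68, 75
n = 75; position = 3n/4 = 56.25.
This falls in the class 40 ≤ r < 50: L = 40, F = 51, f = 9, h = 10.
Upper quartile ≈ 40 + ((56.25 − 51) / 9) × 10 = 45.8333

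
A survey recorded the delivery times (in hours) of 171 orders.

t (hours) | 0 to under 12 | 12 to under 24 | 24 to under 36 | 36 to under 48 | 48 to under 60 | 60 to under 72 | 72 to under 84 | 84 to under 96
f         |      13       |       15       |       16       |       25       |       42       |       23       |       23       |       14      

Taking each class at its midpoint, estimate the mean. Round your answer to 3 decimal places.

50.982

Midpoints: 6, 18, 30, 42, 54, 66, 78, 90
Σfm = 13×6 + 15×18 + 16×30 + 25×42 + 42×54 + 23×66 + 23×78 + 14×90 = 8718
n = Σf = 171
Mean = 8718 / 171 = 50.9825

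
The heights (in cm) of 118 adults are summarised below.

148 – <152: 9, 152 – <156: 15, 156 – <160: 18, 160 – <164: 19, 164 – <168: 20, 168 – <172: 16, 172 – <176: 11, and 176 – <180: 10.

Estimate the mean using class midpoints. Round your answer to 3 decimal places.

Midpoints: 150, 154, 158, 162, 166, 170, 174, 178
Σfm = 9×150 + 15×154 + 18×158 + 19×162 + 20×166 + 16×170 + 11×174 + 10×178 = 19316
n = Σf = 118
Mean = 19316 / 118 = 163.6949

163.695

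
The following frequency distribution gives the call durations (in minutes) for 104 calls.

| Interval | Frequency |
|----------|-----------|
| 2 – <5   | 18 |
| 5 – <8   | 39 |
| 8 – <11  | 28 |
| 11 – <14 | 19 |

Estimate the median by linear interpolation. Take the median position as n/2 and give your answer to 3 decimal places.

7.615

Cumulative frequencies: 18, 57, 85, 104
n = 104; position = n/2 = 52.
This falls in the class 5 – <8: L = 5, F = 18, f = 39, h = 3.
Median ≈ 5 + ((52 − 18) / 39) × 3 = 7.6154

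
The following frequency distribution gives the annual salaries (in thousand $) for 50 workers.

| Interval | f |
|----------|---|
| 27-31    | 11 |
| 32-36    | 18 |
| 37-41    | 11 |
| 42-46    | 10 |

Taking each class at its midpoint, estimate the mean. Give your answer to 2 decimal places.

Midpoints: 29, 34, 39, 44
Σfm = 11×29 + 18×34 + 11×39 + 10×44 = 1800
n = Σf = 50
Mean = 1800 / 50 = 36.0000

36.00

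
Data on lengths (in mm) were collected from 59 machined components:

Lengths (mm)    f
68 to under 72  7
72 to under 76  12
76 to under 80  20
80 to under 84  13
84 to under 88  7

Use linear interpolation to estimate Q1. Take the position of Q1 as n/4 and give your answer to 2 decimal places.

74.58

Cumulative frequencies: 7, 19, 39, 52, 59
n = 59; position = n/4 = 14.75.
This falls in the class 72 to under 76: L = 72, F = 7, f = 12, h = 4.
Lower quartile ≈ 72 + ((14.75 − 7) / 12) × 4 = 74.5833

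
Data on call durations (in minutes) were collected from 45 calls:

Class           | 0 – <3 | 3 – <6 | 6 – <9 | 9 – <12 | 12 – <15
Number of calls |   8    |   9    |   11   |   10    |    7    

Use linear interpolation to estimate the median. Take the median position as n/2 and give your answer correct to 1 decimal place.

7.5

Cumulative frequencies: 8, 17, 28, 38, 45
n = 45; position = n/2 = 22.5.
This falls in the class 6 – <9: L = 6, F = 17, f = 11, h = 3.
Median ≈ 6 + ((22.5 − 17) / 11) × 3 = 7.5000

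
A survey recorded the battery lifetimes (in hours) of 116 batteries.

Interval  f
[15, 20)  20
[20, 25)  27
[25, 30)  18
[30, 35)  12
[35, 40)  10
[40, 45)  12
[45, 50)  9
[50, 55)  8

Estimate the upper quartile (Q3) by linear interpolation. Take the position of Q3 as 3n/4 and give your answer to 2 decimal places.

Cumulative frequencies: 20, 47, 65, 77, 87, 99, 108, 116
n = 116; position = 3n/4 = 87.
This falls in the class [35, 40): L = 35, F = 77, f = 10, h = 5.
Upper quartile ≈ 35 + ((87 − 77) / 10) × 5 = 40.0000

40.00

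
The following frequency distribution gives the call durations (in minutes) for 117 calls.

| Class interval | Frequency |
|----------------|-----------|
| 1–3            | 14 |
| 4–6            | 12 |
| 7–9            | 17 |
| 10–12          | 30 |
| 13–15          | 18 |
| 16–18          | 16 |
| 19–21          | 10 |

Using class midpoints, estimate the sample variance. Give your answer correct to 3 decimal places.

Midpoints: 2, 5, 8, 11, 14, 17, 20
n = 117, Σfm = 1278, mean = 10.9231
Σfm² = 17226
Σf(m − x̄)² = Σfm² − (Σfm)²/n = 17226 − 1278²/117 = 3266.3077
Sample variance = 3266.3077 / 116 = 28.1578

28.158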